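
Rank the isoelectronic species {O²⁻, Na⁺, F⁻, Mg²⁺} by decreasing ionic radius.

O²⁻ > F⁻ > Na⁺ > Mg²⁺

All of these have 10 electrons, so size is governed by nuclear charge alone: the more protons, the stronger the pull on the same electron cloud, and the smaller the ion.
Nuclear charges: Mg²⁺ (Z=12), Na⁺ (Z=11), F⁻ (Z=9), O²⁻ (Z=8).
Largest to smallest: O²⁻ > F⁻ > Na⁺ > Mg²⁺.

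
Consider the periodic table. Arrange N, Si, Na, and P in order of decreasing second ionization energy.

IE_2 is the cost of taking one more electron from the +1 cation: N⁺ still has 4 valence electrons; Si⁺ still has 3 valence electrons; Na⁺ is the bare [Ne] core; P⁺ still has 4 valence electrons.
Core electrons are held far more tightly than valence electrons, so Na tops the IE_2 order.
Valence configurations: N⁺ [He]2s²2p², Si⁺ [Ne]3s²3p¹, P⁺ [Ne]3s²3p².
The numbers (kJ/mol): N 2856, Si 1577, Na 4562, P 1907.
So the second ionization energies run Si < P < N < Na.

Na > N > P > Si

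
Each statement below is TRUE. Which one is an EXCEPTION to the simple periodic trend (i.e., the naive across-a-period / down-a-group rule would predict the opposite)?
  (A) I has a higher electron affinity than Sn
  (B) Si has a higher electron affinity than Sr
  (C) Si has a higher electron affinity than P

(C)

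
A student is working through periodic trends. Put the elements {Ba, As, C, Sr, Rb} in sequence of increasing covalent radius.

C, As, Sr, Ba, Rb

Across a period the added protons contract the valence shell; down a group each new principal shell makes the atom larger.
Here both period and group differ, so the two effects have to be weighed against each other.
As > C: period and group pull opposite ways; the down-group shift dominates (121 vs 75 pm).
Sr > As: relative to As, both the across-period and down-group shifts push Sr's atomic radius up.
Ba > Sr: they share group 2; the group trend gives Ba the larger value.
Rb > Ba: the two effects oppose for this pair; the across-period effect wins (210 vs 196 pm).
Tabulated atomic radius (pm): C 75, As 121, Rb 210, Sr 185, Ba 196.
So from smallest to largest: C < As < Sr < Ba < Rb.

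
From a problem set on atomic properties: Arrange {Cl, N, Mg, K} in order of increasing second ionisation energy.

IE_2 is the cost of taking one more electron from the +1 cation: Cl⁺ still has 6 valence electrons; N⁺ still has 4 valence electrons; Mg⁺ still has 1 valence electron; K⁺ is the bare [Ar] core.
Core electrons are held far more tightly than valence electrons, so K tops the IE_2 order.
Valence configurations: Cl⁺ [Ne]3s²3p⁴, N⁺ [He]2s²2p², Mg⁺ [Ne]3s¹.
The numbers (kJ/mol): Cl 2298, N 2856, Mg 1451, K 3052.
So the second ionization energies run Mg < Cl < N < K.

Mg < Cl < N < K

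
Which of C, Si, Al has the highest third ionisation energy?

Consider each +2 ion: C²⁺ still has 2 valence electrons; Si²⁺ still has 2 valence electrons; Al²⁺ still has 1 valence electron.
All are still removing valence electrons, so compare the +2 ions as you would atoms: IE_3 generally rises across a period (higher Z_eff) and falls down a group (larger shell), subject to the usual subshell exceptions.
Valence configurations: C²⁺ [He]2s², Si²⁺ [Ne]3s², Al²⁺ [Ne]3s¹.
Tabulated IE_3 (kJ/mol): C 4620, Si 3232, Al 2745.
Overall IE_3 order: Al < Si < C.

C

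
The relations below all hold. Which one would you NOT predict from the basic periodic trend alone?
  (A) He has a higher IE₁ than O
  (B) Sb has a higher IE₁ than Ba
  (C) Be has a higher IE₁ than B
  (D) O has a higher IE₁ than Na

(C)

The general trend: IE₁ increases across a period and decreases down a group.
(A) He (period 1, group 18) vs O (period 2, group 16): the stated order agrees with the simple trend.
(B) Sb (period 5, group 15) vs Ba (period 6, group 2): the stated order agrees with the simple trend.
(C) Be (period 2, group 2) vs B (period 2, group 13): the stated order contradicts the simple trend.
(D) O (period 2, group 16) vs Na (period 3, group 1): the stated order agrees with the simple trend.
The exception is (C): removing B's lone 2p electron is easier than breaking Be's filled 2s².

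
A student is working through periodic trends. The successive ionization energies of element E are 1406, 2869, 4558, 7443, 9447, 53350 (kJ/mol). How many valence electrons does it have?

5

Look for the largest jump between consecutive ionization energies: IE6/IE5 ≈ 5.6, far larger than any earlier ratio.
That jump marks the point where a core electron is being removed. So the atom has 5 valence electrons.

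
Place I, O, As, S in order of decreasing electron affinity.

I, S, O, As

O is in period 2, group 16; S is in period 3, group 16; As is in period 4, group 15; I is in period 5, group 17.
Adding an electron releases more energy for atoms nearer the top right (short of the noble gases).
Neither a single period nor a single group — weigh both effects.
O > As: relative to As, both the across-period and down-group shifts push O's electron affinity up.
S > O: this pair runs against the simple trend — see the exception note.
I > S: period and group pull opposite ways; the across-period shift dominates (295 vs 200 kJ/mol).
Note the exception: S has a higher electron affinity than O, contrary to the simple trend — the compact 2p subshell of O repels the added electron more than S's larger 3p does.
Tabulated electron affinity (kJ/mol): O 141, S 200, As 78, I 295.
So from highest to lowest: I > S > O > As.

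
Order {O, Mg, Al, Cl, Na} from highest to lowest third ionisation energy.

Mg > Na > O > Cl > Al

After 2 electrons have been removed, what remains? O²⁺ still has 4 valence electrons; Mg²⁺ is the bare [Ne] core; Al²⁺ still has 1 valence electron; Cl²⁺ still has 5 valence electrons; Na²⁺ is already 1 electron into the core.
Core electrons are held far more tightly than valence electrons, so Na and Mg top the IE_3 order.
Valence configurations: O²⁺ [He]2s²2p², Al²⁺ [Ne]3s¹, Cl²⁺ [Ne]3s²3p³.
Approximate IE_3 values (kJ/mol): O 5300, Mg 7733, Al 2745, Cl 3822, Na 6910.
Hence IE_3: Al < Cl < O < Na < Mg.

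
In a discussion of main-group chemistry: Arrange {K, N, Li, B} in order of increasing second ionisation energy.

Consider each +1 ion: K⁺ is the bare [Ar] core; N⁺ still has 4 valence electrons; Li⁺ is the bare [He] core; B⁺ still has 2 valence electrons.
Pulling an electron out of a noble-gas core costs far more than removing a remaining valence electron, so K and Li sit at the high end of IE_2.
Valence configurations: N⁺ [He]2s²2p², B⁺ [He]2s².
The numbers (kJ/mol): K 3052, N 2856, Li 7298, B 2427.
Putting it together, IE_2: B < N < K < Li.

B, N, K, Li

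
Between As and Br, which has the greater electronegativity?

Br

Electronegativity increases across a period and decreases down a group, tracking effective nuclear charge and atomic size.
All lie in period 4, so electronegativity increases left to right.
So Br has the greater electronegativity (Br > As).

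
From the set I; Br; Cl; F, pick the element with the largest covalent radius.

I

F is in period 2, group 17; Cl is in period 3, group 17; Br is in period 4, group 17; I is in period 5, group 17.
Atomic radius shrinks across a period as nuclear charge pulls the same shell inward, and grows down a group as new shells are added.
All are in group 17, so atomic radius increases down the group.
The largest covalent radius among these belongs to I.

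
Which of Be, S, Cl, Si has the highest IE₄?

After 3 electrons have been removed, what remains? Be³⁺ is already 1 electron into the core; S³⁺ still has 3 valence electrons; Cl³⁺ still has 4 valence electrons; Si³⁺ still has 1 valence electron.
Breaking into a closed-shell core is much more expensive than removing a leftover valence electron — Be has the largest IE_4 here.
Valence configurations: S³⁺ [Ne]3s²3p¹, Cl³⁺ [Ne]3s²3p², Si³⁺ [Ne]3s¹.
Approximate IE_4 values (kJ/mol): Be 21007, S 4556, Cl 5159, Si 4356.
Hence IE_4: Si < S < Cl < Be.

Be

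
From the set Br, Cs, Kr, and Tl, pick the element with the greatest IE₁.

Removing the outermost electron gets harder across a period and easier down a group.
These span different periods and groups, so the two trends combine.
Tl > Cs: Tl lies to the right of Cs in period 6, so the across-period effect alone puts Tl higher.
Br > Tl: relative to Tl, both the across-period and down-group shifts push Br's first ionization energy up.
Kr > Br: both are in period 4; the period trend gives Kr the larger value.
Approximate values (kJ/mol): Br 1140, Kr 1351, Cs 376, Tl 589.
The greatest IE₁ among these belongs to Kr.

Kr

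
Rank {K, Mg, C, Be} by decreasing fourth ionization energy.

Be, Mg, C, K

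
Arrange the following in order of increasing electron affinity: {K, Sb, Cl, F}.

K < Sb < F < Cl

F is in period 2, group 17; Cl is in period 3, group 17; K is in period 4, group 1; Sb is in period 5, group 15.
EA tends to increase across a period and decrease down a group, though the pattern is less regular than for IE or radius.
Neither a single period nor a single group — weigh both effects.
Sb > K: the two effects oppose for this pair; the across-period effect wins (103 vs 48 kJ/mol).
F > Sb: both effects reinforce here, so F is clearly the higher of the two.
Cl > F: this pair runs against the simple trend — see the exception note.
Note the exception: Cl has a higher electron affinity than F, contrary to the simple trend — F's small 2p subshell makes the incoming electron feel strong e⁻–e⁻ repulsion, so Cl actually releases more energy on gaining an electron.
Approximate values (kJ/mol): F 328, Cl 349, K 48, Sb 103.
So from lowest to highest: K < Sb < F < Cl.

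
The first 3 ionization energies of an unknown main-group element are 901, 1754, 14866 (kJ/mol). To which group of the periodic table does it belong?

Group 2

Look for the largest jump between consecutive ionization energies: IE3/IE2 ≈ 8.5, far larger than any earlier ratio.
That jump marks the point where a core electron is being removed. So the atom has 2 valence electrons.
A main-group element with 2 valence electrons is in group 2.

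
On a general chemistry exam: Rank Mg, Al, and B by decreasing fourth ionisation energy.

B > Al > Mg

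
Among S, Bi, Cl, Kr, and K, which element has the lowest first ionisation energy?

First ionization energy rises across a period (greater Z_eff holds electrons more tightly) and falls down a group (valence electrons are farther from the nucleus).
Here both period and group differ, so the two effects have to be weighed against each other.
Bi > K: period and group pull opposite ways; the across-period shift dominates (703 vs 419 kJ/mol).
S > Bi: relative to Bi, both the across-period and down-group shifts push S's first ionization energy up.
Cl > S: both are in period 3; the period trend gives Cl the larger value.
Kr > Cl: the two effects oppose for this pair; the across-period effect wins (1351 vs 1251 kJ/mol).
Tabulated first ionization energy (kJ/mol): S 1000, Cl 1251, K 419, Kr 1351, Bi 703.
The lowest first ionisation energy among these belongs to K.

K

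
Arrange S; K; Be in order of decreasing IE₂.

After 1 electron has been removed, what remains? S⁺ still has 5 valence electrons; K⁺ is the bare [Ar] core; Be⁺ still has 1 valence electron.
Breaking into a closed-shell core is much more expensive than removing a leftover valence electron — K has the largest IE_2 here.
Valence configurations: S⁺ [Ne]3s²3p³, Be⁺ [He]2s¹.
The numbers (kJ/mol): S 2252, K 3052, Be 1757.
Putting it together, IE_2: Be < S < K.

K > S > Be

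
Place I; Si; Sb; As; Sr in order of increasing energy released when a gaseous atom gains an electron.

Sr, As, Sb, Si, I

Si is in period 3, group 14; As is in period 4, group 15; Sr is in period 5, group 2; Sb is in period 5, group 15; I is in period 5, group 17.
EA tends to increase across a period and decrease down a group, though the pattern is less regular than for IE or radius.
These span different periods and groups, so the two trends combine.
As > Sr: both effects reinforce here, so As is clearly the higher of the two.
Sb > As: this pair runs against the simple trend — see the exception note.
Si > Sb: the two effects oppose for this pair; the down-group effect wins (134 vs 103 kJ/mol).
I > Si: period and group pull opposite ways; the across-period shift dominates (295 vs 134 kJ/mol).
Note the exception: Sb has a higher electron affinity than As, contrary to the simple trend — both are half-filled np³, but the pairing/repulsion penalty for the added electron shrinks as the p orbitals become larger and more diffuse down the group, and for Sb that outweighs the weaker nuclear attraction.
For reference (kJ/mol): Si 134, As 78, Sr 5, Sb 103, I 295.
So from lowest to highest: Sr < As < Sb < Si < I.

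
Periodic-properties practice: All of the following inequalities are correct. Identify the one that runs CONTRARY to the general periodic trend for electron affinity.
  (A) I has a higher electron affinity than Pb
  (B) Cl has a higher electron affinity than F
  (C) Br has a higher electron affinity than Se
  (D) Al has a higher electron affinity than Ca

(B)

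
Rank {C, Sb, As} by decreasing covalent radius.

C is in period 2, group 14; As is in period 4, group 15; Sb is in period 5, group 15.
Moving right in a period, electrons are added to the same shell under a stronger nuclear pull, so atoms get smaller; moving down, a new shell is opened and atoms get larger.
Here both period and group differ, so the two effects have to be weighed against each other.
As > C: the two effects oppose for this pair; the down-group effect wins (121 vs 75 pm).
Sb > As: they share group 15; the group trend gives Sb the larger value.
Tabulated atomic radius (pm): C 75, As 121, Sb 140.
So from largest to smallest: Sb > As > C.

Sb > As > C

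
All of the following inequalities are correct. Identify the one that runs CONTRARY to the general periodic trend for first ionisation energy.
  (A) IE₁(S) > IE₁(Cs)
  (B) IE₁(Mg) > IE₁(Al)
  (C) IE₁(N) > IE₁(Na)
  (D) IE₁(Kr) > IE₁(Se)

(B)

The general trend: first ionisation energy increases across a period and decreases down a group.
(A) S (period 3, group 16) vs Cs (period 6, group 1): the stated order agrees with the simple trend.
(B) Mg (period 3, group 2) vs Al (period 3, group 13): the stated order contradicts the simple trend.
(C) N (period 2, group 15) vs Na (period 3, group 1): the stated order agrees with the simple trend.
(D) Kr (period 4, group 18) vs Se (period 4, group 16): the stated order agrees with the simple trend.
The exception is (B): Al's single 3p electron is easier to remove than one from Mg's filled 3s².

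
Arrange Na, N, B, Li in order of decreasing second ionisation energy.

Li, Na, N, B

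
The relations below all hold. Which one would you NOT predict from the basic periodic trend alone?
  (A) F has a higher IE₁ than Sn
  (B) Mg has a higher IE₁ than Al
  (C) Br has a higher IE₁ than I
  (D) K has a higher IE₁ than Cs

(B)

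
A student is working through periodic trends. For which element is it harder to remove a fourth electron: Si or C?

C

After 3 electrons have been removed, what remains? Si³⁺ still has 1 valence electron; C³⁺ still has 1 valence electron.
All are still removing valence electrons, so compare the +3 ions as you would atoms: IE_4 generally rises across a period (higher Z_eff) and falls down a group (larger shell), subject to the usual subshell exceptions.
Valence configurations: Si³⁺ [Ne]3s¹, C³⁺ [He]2s¹.
Tabulated IE_4 (kJ/mol): Si 4356, C 6223.
Putting it together, IE_4: Si < C.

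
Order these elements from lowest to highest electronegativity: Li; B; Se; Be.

EN rises left→right (higher Z_eff, smaller atoms) and falls top→bottom (larger, more shielded atoms).
Here both period and group differ, so the two effects have to be weighed against each other.
Be > Li: Be lies to the right of Li in period 2, so the across-period effect alone puts Be higher.
B > Be: both are in period 2; the period trend gives B the larger value.
Se > B: the two effects oppose for this pair; the across-period effect wins (2.55 vs 2.04).
Approximate values (Pauling): Li 0.98, Be 1.57, B 2.04, Se 2.55.
So from lowest to highest: Li < Be < B < Se.

Li < Be < B < Se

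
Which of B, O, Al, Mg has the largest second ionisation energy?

O

After 1 electron has been removed, what remains? B⁺ still has 2 valence electrons; O⁺ still has 5 valence electrons; Al⁺ still has 2 valence electrons; Mg⁺ still has 1 valence electron.
All are still removing valence electrons, so compare the +1 ions as you would atoms: IE_2 generally rises across a period (higher Z_eff) and falls down a group (larger shell), subject to the usual subshell exceptions.
Valence configurations: B⁺ [He]2s², O⁺ [He]2s²2p³, Al⁺ [Ne]3s², Mg⁺ [Ne]3s¹.
Tabulated IE_2 (kJ/mol): B 2427, O 3388, Al 1817, Mg 1451.
Putting it together, IE_2: Mg < Al < B < O.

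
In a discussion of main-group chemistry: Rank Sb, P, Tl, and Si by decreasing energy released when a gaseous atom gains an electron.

Si > Sb > P > Tl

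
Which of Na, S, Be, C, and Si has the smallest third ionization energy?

Si

After 2 electrons have been removed, what remains? Na²⁺ is already 1 electron into the core; S²⁺ still has 4 valence electrons; Be²⁺ is the bare [He] core; C²⁺ still has 2 valence electrons; Si²⁺ still has 2 valence electrons.
Pulling an electron out of a noble-gas core costs far more than removing a remaining valence electron, so Na and Be sit at the high end of IE_3.
Valence configurations: S²⁺ [Ne]3s²3p², C²⁺ [He]2s², Si²⁺ [Ne]3s².
Approximate IE_3 values (kJ/mol): Na 6910, S 3357, Be 14849, C 4620, Si 3232.
So the third ionization energies run Si < S < C < Na < Be.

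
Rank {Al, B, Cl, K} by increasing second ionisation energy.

Al < Cl < B < K

IE_2 is the cost of taking one more electron from the +1 cation: Al⁺ still has 2 valence electrons; B⁺ still has 2 valence electrons; Cl⁺ still has 6 valence electrons; K⁺ is the bare [Ar] core.
Pulling an electron out of a noble-gas core costs far more than removing a remaining valence electron, so K sits at the high end of IE_2.
Valence configurations: Al⁺ [Ne]3s², B⁺ [He]2s², Cl⁺ [Ne]3s²3p⁴.
The numbers (kJ/mol): Al 1817, B 2427, Cl 2298, K 3052.
Putting it together, IE_2: Al < Cl < B < K.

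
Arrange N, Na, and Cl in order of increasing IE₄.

Cl < N < Na

IE_4 is the cost of taking one more electron from the +3 cation: N³⁺ still has 2 valence electrons; Na³⁺ is already 2 electrons into the core; Cl³⁺ still has 4 valence electrons.
Pulling an electron out of a noble-gas core costs far more than removing a remaining valence electron, so Na sits at the high end of IE_4.
Valence configurations: N³⁺ [He]2s², Cl³⁺ [Ne]3s²3p².
Approximate IE_4 values (kJ/mol): N 7475, Na 9543, Cl 5159.
Overall IE_4 order: Cl < N < Na.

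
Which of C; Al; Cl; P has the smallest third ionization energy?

The third ionization energy removes an electron from the +2 ion. For each element: C²⁺ still has 2 valence electrons; Al²⁺ still has 1 valence electron; Cl²⁺ still has 5 valence electrons; P²⁺ still has 3 valence electrons.
All are still removing valence electrons, so compare the +2 ions as you would atoms: IE_3 generally rises across a period (higher Z_eff) and falls down a group (larger shell), subject to the usual subshell exceptions.
Valence configurations: C²⁺ [He]2s², Al²⁺ [Ne]3s¹, Cl²⁺ [Ne]3s²3p³, P²⁺ [Ne]3s²3p¹.
Tabulated IE_3 (kJ/mol): C 4620, Al 2745, Cl 3822, P 2914.
So the third ionization energies run Al < P < Cl < C.

Al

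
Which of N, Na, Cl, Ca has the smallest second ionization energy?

IE_2 is the cost of taking one more electron from the +1 cation: N⁺ still has 4 valence electrons; Na⁺ is the bare [Ne] core; Cl⁺ still has 6 valence electrons; Ca⁺ still has 1 valence electron.
Breaking into a closed-shell core is much more expensive than removing a leftover valence electron — Na has the largest IE_2 here.
Valence configurations: N⁺ [He]2s²2p², Cl⁺ [Ne]3s²3p⁴, Ca⁺ [Ar]4s¹.
Approximate IE_2 values (kJ/mol): N 2856, Na 4562, Cl 2298, Ca 1145.
So the second ionization energies run Ca < Cl < N < Na.

Ca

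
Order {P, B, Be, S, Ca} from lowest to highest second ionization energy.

Ca < Be < P < S < B

IE_2 is the cost of taking one more electron from the +1 cation: P⁺ still has 4 valence electrons; B⁺ still has 2 valence electrons; Be⁺ still has 1 valence electron; S⁺ still has 5 valence electrons; Ca⁺ still has 1 valence electron.
All are still removing valence electrons, so compare the +1 ions as you would atoms: IE_2 generally rises across a period (higher Z_eff) and falls down a group (larger shell), subject to the usual subshell exceptions.
Valence configurations: P⁺ [Ne]3s²3p², B⁺ [He]2s², Be⁺ [He]2s¹, S⁺ [Ne]3s²3p³, Ca⁺ [Ar]4s¹.
Approximate IE_2 values (kJ/mol): P 1907, B 2427, Be 1757, S 2252, Ca 1145.
Hence IE_2: Ca < Be < P < S < B.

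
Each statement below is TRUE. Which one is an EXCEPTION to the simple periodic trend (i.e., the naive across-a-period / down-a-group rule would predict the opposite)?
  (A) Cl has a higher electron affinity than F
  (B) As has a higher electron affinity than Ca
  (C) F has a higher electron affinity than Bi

(A)

The general trend: electron affinity increases across a period and decreases down a group.
(A) Cl (period 3, group 17) vs F (period 2, group 17): the stated order contradicts the simple trend.
(B) As (period 4, group 15) vs Ca (period 4, group 2): the stated order agrees with the simple trend.
(C) F (period 2, group 17) vs Bi (period 6, group 15): the stated order agrees with the simple trend.
The exception is (A): F's small 2p subshell makes the incoming electron feel strong e⁻–e⁻ repulsion, so Cl actually releases more energy on gaining an electron.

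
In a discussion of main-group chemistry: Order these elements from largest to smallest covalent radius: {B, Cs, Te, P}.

Cs > Te > P > B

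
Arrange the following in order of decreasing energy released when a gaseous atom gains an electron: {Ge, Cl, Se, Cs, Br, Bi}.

Cl > Br > Se > Ge > Bi > Cs

Adding an electron releases more energy for atoms nearer the top right (short of the noble gases).
These span different periods and groups, so the two trends combine.
Bi > Cs: Bi lies to the right of Cs in period 6, so the across-period effect alone puts Bi higher.
Ge > Bi: period and group pull opposite ways; the down-group shift dominates (119 vs 91 kJ/mol).
Se > Ge: both are in period 4; the period trend gives Se the larger value.
Br > Se: both are in period 4; the period trend gives Br the larger value.
Cl > Br: Cl sits above Br in group 17, so the down-group effect alone puts Cl higher.
Approximate values (kJ/mol): Cl 349, Ge 119, Se 195, Br 325, Cs 46, Bi 91.
So from highest to lowest: Cl > Br > Se > Ge > Bi > Cs.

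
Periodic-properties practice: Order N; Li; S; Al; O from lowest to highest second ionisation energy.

IE_2 is the cost of taking one more electron from the +1 cation: N⁺ still has 4 valence electrons; Li⁺ is the bare [He] core; S⁺ still has 5 valence electrons; Al⁺ still has 2 valence electrons; O⁺ still has 5 valence electrons.
Core electrons are held far more tightly than valence electrons, so Li tops the IE_2 order.
Valence configurations: N⁺ [He]2s²2p², S⁺ [Ne]3s²3p³, Al⁺ [Ne]3s², O⁺ [He]2s²2p³.
The numbers (kJ/mol): N 2856, Li 7298, S 2252, Al 1817, O 3388.
So the second ionization energies run Al < S < N < O < Li.

Al < S < N < O < Li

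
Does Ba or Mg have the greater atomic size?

Ba

Mg is in period 3, group 2; Ba is in period 6, group 2.
Across a period the added protons contract the valence shell; down a group each new principal shell makes the atom larger.
All are in group 2, so atomic radius increases down the group.
So Ba has the greater atomic size (Ba > Mg).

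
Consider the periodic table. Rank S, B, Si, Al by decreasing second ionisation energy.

IE_2 is the cost of taking one more electron from the +1 cation: S⁺ still has 5 valence electrons; B⁺ still has 2 valence electrons; Si⁺ still has 3 valence electrons; Al⁺ still has 2 valence electrons.
All are still removing valence electrons, so compare the +1 ions as you would atoms: IE_2 generally rises across a period (higher Z_eff) and falls down a group (larger shell), subject to the usual subshell exceptions.
Valence configurations: S⁺ [Ne]3s²3p³, B⁺ [He]2s², Si⁺ [Ne]3s²3p¹, Al⁺ [Ne]3s².
Si⁺ loses a lone 3p electron whereas Al⁺ must break into a filled 3s² pair, so IE_2(Al) > IE_2(Si) even though Si has the higher nuclear charge.
Tabulated IE_2 (kJ/mol): S 2252, B 2427, Si 1577, Al 1817.
Putting it together, IE_2: Si < Al < S < B.

B > S > Al > Si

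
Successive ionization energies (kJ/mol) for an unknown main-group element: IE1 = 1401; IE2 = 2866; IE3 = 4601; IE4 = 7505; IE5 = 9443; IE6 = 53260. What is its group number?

Group 15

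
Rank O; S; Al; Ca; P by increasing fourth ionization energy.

S < P < Ca < O < Al

The fourth ionization energy removes an electron from the +3 ion. For each element: O³⁺ still has 3 valence electrons; S³⁺ still has 3 valence electrons; Al³⁺ is the bare [Ne] core; Ca³⁺ is already 1 electron into the core; P³⁺ still has 2 valence electrons.
Usually core removal costs more than valence removal, but here the competition is close: a tightly held n=2 valence electron can cost more to remove than an n=3 core electron, so the actual values have to decide it.
Valence configurations: O³⁺ [He]2s²2p¹, S³⁺ [Ne]3s²3p¹, P³⁺ [Ne]3s².
S³⁺ loses a lone 3p electron whereas P³⁺ must break into a filled 3s² pair, so IE_4(P) > IE_4(S) even though S has the higher nuclear charge.
Approximate IE_4 values (kJ/mol): O 7469, S 4556, Al 11577, Ca 6491, P 4964.
Hence IE_4: S < P < Ca < O < Al.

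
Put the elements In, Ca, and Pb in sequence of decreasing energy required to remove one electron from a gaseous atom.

Ca is in period 4, group 2; In is in period 5, group 13; Pb is in period 6, group 14.
First ionization energy rises across a period (greater Z_eff holds electrons more tightly) and falls down a group (valence electrons are farther from the nucleus).
Here both period and group differ, so the two effects have to be weighed against each other.
Ca > In: period and group pull opposite ways; the down-group shift dominates (590 vs 558 kJ/mol).
Pb > Ca: the two effects oppose for this pair; the across-period effect wins (716 vs 590 kJ/mol).
Tabulated first ionization energy (kJ/mol): Ca 590, In 558, Pb 716.
So from highest to lowest: Pb > Ca > In.

Pb > Ca > In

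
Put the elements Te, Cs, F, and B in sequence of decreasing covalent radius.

Moving right in a period, electrons are added to the same shell under a stronger nuclear pull, so atoms get smaller; moving down, a new shell is opened and atoms get larger.
Neither a single period nor a single group — weigh both effects.
B > F: B lies to the left of F in period 2, so the across-period effect alone puts B larger.
Te > B: the two effects oppose for this pair; the down-group effect wins (136 vs 85 pm).
Cs > Te: both effects reinforce here, so Cs is clearly the larger of the two.
For reference (pm): B 85, F 64, Te 136, Cs 232.
So from largest to smallest: Cs > Te > B > F.

Cs > Te > B > F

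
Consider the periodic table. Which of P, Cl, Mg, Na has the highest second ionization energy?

The second ionization energy removes an electron from the +1 ion. For each element: P⁺ still has 4 valence electrons; Cl⁺ still has 6 valence electrons; Mg⁺ still has 1 valence electron; Na⁺ is the bare [Ne] core.
Breaking into a closed-shell core is much more expensive than removing a leftover valence electron — Na has the largest IE_2 here.
Valence configurations: P⁺ [Ne]3s²3p², Cl⁺ [Ne]3s²3p⁴, Mg⁺ [Ne]3s¹.
The numbers (kJ/mol): P 1907, Cl 2298, Mg 1451, Na 4562.
Putting it together, IE_2: Mg < P < Cl < Na.

Na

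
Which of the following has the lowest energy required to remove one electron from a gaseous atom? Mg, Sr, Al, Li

Li

Across a period the outer electron is held more tightly (higher IE₁); down a group it sits in a higher shell, more shielded, and comes off more easily.
Here both period and group differ, so the two effects have to be weighed against each other.
Sr > Li: period and group pull opposite ways; the across-period shift dominates (550 vs 520 kJ/mol).
Al > Sr: relative to Sr, both the across-period and down-group shifts push Al's first ionization energy up.
Mg > Al: this pair runs against the simple trend — see the exception note.
Note the exception: Mg has a higher first ionization energy than Al, contrary to the simple trend — Al's single 3p electron is easier to remove than one from Mg's filled 3s².
Tabulated first ionization energy (kJ/mol): Li 520, Mg 738, Al 578, Sr 550.
The lowest energy required to remove one electron from a gaseous atom among these belongs to Li.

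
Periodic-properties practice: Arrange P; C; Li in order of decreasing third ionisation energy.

The third ionization energy removes an electron from the +2 ion. For each element: P²⁺ still has 3 valence electrons; C²⁺ still has 2 valence electrons; Li²⁺ is already 1 electron into the core.
Breaking into a closed-shell core is much more expensive than removing a leftover valence electron — Li has the largest IE_3 here.
Valence configurations: P²⁺ [Ne]3s²3p¹, C²⁺ [He]2s².
The numbers (kJ/mol): P 2914, C 4620, Li 11815.
Putting it together, IE_3: P < C < Li.

Li > C > P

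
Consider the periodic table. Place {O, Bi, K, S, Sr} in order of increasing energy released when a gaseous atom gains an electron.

Sr < K < Bi < O < S

EA tends to increase across a period and decrease down a group, though the pattern is less regular than for IE or radius.
Neither a single period nor a single group — weigh both effects.
K > Sr: period and group pull opposite ways; the down-group shift dominates (48 vs 5 kJ/mol).
Bi > K: the two effects oppose for this pair; the across-period effect wins (91 vs 48 kJ/mol).
O > Bi: both effects reinforce here, so O is clearly the higher of the two.
S > O: this pair runs against the simple trend — see the exception note.
Note the exception: S has a higher electron affinity than O, contrary to the simple trend — the compact 2p subshell of O repels the added electron more than S's larger 3p does.
Tabulated electron affinity (kJ/mol): O 141, S 200, K 48, Sr 5, Bi 91.
So from lowest to highest: Sr < K < Bi < O < S.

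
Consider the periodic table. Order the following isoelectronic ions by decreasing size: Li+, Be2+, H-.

All of these have 2 electrons, so size is governed by nuclear charge alone: the more protons, the stronger the pull on the same electron cloud, and the smaller the ion.
Nuclear charges: Be2+ (Z=4), Li+ (Z=3), H- (Z=1).
Largest to smallest: H- > Li+ > Be2+.

H- > Li+ > Be2+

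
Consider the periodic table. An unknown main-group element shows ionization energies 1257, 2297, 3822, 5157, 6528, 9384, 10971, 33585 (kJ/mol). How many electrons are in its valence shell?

7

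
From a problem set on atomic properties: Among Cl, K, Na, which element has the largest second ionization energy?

Na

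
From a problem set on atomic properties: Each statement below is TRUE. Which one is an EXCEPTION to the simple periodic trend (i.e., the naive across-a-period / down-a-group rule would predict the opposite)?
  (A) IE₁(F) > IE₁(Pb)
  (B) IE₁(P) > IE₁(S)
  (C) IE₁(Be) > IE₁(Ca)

(B)

The general trend: first ionization energy increases across a period and decreases down a group.
(A) F (period 2, group 17) vs Pb (period 6, group 14): the stated order agrees with the simple trend.
(B) P (period 3, group 15) vs S (period 3, group 16): the stated order contradicts the simple trend.
(C) Be (period 2, group 2) vs Ca (period 4, group 2): the stated order agrees with the simple trend.
The exception is (B): S (3p⁴) ionizes more easily than half-filled P (3p³) because the paired 3p electron in S is pushed out by e⁻–e⁻ repulsion.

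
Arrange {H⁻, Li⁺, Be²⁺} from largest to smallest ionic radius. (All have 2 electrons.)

All of these have 2 electrons, so size is governed by nuclear charge alone: the more protons, the stronger the pull on the same electron cloud, and the smaller the ion.
Nuclear charges: Be²⁺ (Z=4), Li⁺ (Z=3), H⁻ (Z=1).
Largest to smallest: H⁻ > Li⁺ > Be²⁺.

H⁻ > Li⁺ > Be²⁺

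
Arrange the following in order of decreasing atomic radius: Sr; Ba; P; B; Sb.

B is in period 2, group 13; P is in period 3, group 15; Sr is in period 5, group 2; Sb is in period 5, group 15; Ba is in period 6, group 2.
Atomic radius shrinks across a period as nuclear charge pulls the same shell inward, and grows down a group as new shells are added.
Here both period and group differ, so the two effects have to be weighed against each other.
P > B: the two effects oppose for this pair; the down-group effect wins (111 vs 85 pm).
Sb > P: Sb sits below P in group 15, so the down-group effect alone puts Sb larger.
Sr > Sb: both are in period 5; the period trend gives Sr the larger value.
Ba > Sr: they share group 2; the group trend gives Ba the larger value.
For reference (pm): B 85, P 111, Sr 185, Sb 140, Ba 196.
So from largest to smallest: Ba > Sr > Sb > P > B.

Ba > Sr > Sb > P > B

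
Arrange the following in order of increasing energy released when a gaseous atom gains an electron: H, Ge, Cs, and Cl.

Cs < H < Ge < Cl

H is in period 1, group 1; Cl is in period 3, group 17; Ge is in period 4, group 14; Cs is in period 6, group 1.
EA tends to increase across a period and decrease down a group, though the pattern is less regular than for IE or radius.
Neither a single period nor a single group — weigh both effects.
H > Cs: H sits above Cs in group 1, so the down-group effect alone puts H higher.
Ge > H: period and group pull opposite ways; the across-period shift dominates (119 vs 73 kJ/mol).
Cl > Ge: both effects reinforce here, so Cl is clearly the higher of the two.
For reference (kJ/mol): H 73, Cl 349, Ge 119, Cs 46.
So from lowest to highest: Cs < H < Ge < Cl.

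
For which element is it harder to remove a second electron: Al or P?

P

The second ionization energy removes an electron from the +1 ion. For each element: Al⁺ still has 2 valence electrons; P⁺ still has 4 valence electrons.
All are still removing valence electrons, so compare the +1 ions as you would atoms: IE_2 generally rises across a period (higher Z_eff) and falls down a group (larger shell), subject to the usual subshell exceptions.
Valence configurations: Al⁺ [Ne]3s², P⁺ [Ne]3s²3p².
The numbers (kJ/mol): Al 1817, P 1907.
Putting it together, IE_2: Al < P.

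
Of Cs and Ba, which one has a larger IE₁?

Ba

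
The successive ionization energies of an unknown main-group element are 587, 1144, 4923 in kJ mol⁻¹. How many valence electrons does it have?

Look for the largest jump between consecutive ionization energies: IE3/IE2 ≈ 4.3, far larger than any earlier ratio.
That jump marks the point where a core electron is being removed. So the atom has 2 valence electrons.

2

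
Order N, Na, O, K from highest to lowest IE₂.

Na > O > K > N

The second ionization energy removes an electron from the +1 ion. For each element: N⁺ still has 4 valence electrons; Na⁺ is the bare [Ne] core; O⁺ still has 5 valence electrons; K⁺ is the bare [Ar] core.
Usually core removal costs more than valence removal, but here the competition is close: a tightly held n=2 valence electron can cost more to remove than an n=3 core electron, so the actual values have to decide it.
Valence configurations: N⁺ [He]2s²2p², O⁺ [He]2s²2p³.
Tabulated IE_2 (kJ/mol): N 2856, Na 4562, O 3388, K 3052.
Overall IE_2 order: N < K < O < Na.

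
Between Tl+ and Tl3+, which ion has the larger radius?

Tl+

Both ions have Z = 81 protons, but Tl3+ has lost more electrons, so its remaining electrons feel a larger effective nuclear charge per electron and are pulled in more tightly.
Higher positive charge → smaller ion, so Tl+ > Tl3+.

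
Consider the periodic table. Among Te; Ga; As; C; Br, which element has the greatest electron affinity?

Br

C is in period 2, group 14; Ga is in period 4, group 13; As is in period 4, group 15; Br is in period 4, group 17; Te is in period 5, group 16.
Electron affinity generally becomes more exothermic across a period toward the halogens and less exothermic down a group.
These span different periods and groups, so the two trends combine.
As > Ga: As lies to the right of Ga in period 4, so the across-period effect alone puts As higher.
C > As: period and group pull opposite ways; the down-group shift dominates (122 vs 78 kJ/mol).
Te > C: the two effects oppose for this pair; the across-period effect wins (190 vs 122 kJ/mol).
Br > Te: both effects reinforce here, so Br is clearly the higher of the two.
For reference (kJ/mol): C 122, Ga 29, As 78, Br 325, Te 190.
The greatest electron affinity among these belongs to Br.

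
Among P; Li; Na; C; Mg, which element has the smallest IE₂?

The second ionization energy removes an electron from the +1 ion. For each element: P⁺ still has 4 valence electrons; Li⁺ is the bare [He] core; Na⁺ is the bare [Ne] core; C⁺ still has 3 valence electrons; Mg⁺ still has 1 valence electron.
Core electrons are held far more tightly than valence electrons, so Na and Li top the IE_2 order.
Valence configurations: P⁺ [Ne]3s²3p², C⁺ [He]2s²2p¹, Mg⁺ [Ne]3s¹.
Tabulated IE_2 (kJ/mol): P 1907, Li 7298, Na 4562, C 2353, Mg 1451.
Overall IE_2 order: Mg < P < C < Na < Li.

Mg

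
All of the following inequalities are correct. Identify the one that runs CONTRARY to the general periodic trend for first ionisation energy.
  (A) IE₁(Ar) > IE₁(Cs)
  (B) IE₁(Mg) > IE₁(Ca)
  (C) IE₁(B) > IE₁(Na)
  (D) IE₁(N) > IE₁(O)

The general trend: first ionisation energy increases across a period and decreases down a group.
(A) Ar (period 3, group 18) vs Cs (period 6, group 1): the stated order agrees with the simple trend.
(B) Mg (period 3, group 2) vs Ca (period 4, group 2): the stated order agrees with the simple trend.
(C) B (period 2, group 13) vs Na (period 3, group 1): the stated order agrees with the simple trend.
(D) N (period 2, group 15) vs O (period 2, group 16): the stated order contradicts the simple trend.
The exception is (D): pairing an electron in O's 2p⁴ costs repulsion energy, so O ionizes more easily than half-filled N (2p³).

(D)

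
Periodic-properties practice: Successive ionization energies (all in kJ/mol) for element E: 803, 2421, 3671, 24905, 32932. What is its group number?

Look for the largest jump between consecutive ionization energies: IE4/IE3 ≈ 6.8, far larger than any earlier ratio.
That jump marks the point where a core electron is being removed. So the atom has 3 valence electrons.
A main-group element with 3 valence electrons is in group 13.

Group 13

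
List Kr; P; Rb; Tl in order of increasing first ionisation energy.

Rb < Tl < P < Kr

First ionization energy rises across a period (greater Z_eff holds electrons more tightly) and falls down a group (valence electrons are farther from the nucleus).
Neither a single period nor a single group — weigh both effects.
Tl > Rb: the two effects oppose for this pair; the across-period effect wins (589 vs 403 kJ/mol).
P > Tl: both effects reinforce here, so P is clearly the higher of the two.
Kr > P: period and group pull opposite ways; the across-period shift dominates (1351 vs 1012 kJ/mol).
Approximate values (kJ/mol): P 1012, Kr 1351, Rb 403, Tl 589.
So from lowest to highest: Rb < Tl < P < Kr.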